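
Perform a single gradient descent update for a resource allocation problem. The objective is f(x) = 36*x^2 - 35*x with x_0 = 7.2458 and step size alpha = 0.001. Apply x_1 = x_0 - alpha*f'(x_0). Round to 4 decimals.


We compute the gradient at x_0 and apply the update.
f'(x) = 72*x - 35
f'(7.2458) = 72*7.2458 - 35 = 486.6976
x_1 = 7.2458 - 0.001*486.6976 = 6.7591


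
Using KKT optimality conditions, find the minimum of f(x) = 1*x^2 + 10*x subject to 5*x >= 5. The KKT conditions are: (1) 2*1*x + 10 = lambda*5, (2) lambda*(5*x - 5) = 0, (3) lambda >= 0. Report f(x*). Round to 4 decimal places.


Step 1: Try lambda = 0 (constraint inactive).
x_unc = -10/(2*1) = -5.0
Check: 5*-5.0 = -25.0 < 5 -- violated!
Step 2: Constraint must be active: 5*x = 5
x* = 5/5 = 1.0
lambda = (2*1*1.0 + 10)/5 = 2.4
Step 3: Compute optimal value.
f(x*) = 1*1.0^2 + 10*1.0 = 11.0


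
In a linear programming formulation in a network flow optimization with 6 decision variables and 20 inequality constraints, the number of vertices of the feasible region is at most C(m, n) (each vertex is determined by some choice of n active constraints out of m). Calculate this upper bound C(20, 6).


Each vertex corresponds to some choice of n active constraints out of m, so the number of vertices is at most C(m, n) = m! / (n!(m-n)!).
m = 20, n = 6
Numerator: 20 * 19 * 18 * 17 * 16 * 15
Denominator: 6! = 720
C(20, 6) = 38760


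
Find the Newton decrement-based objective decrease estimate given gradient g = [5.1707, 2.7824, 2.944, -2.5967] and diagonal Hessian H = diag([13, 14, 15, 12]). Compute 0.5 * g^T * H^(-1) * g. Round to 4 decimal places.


Step 1: H is diagonal, so H^(-1) * g = [0.3977, 0.1987, 0.1963, -0.2164].
Step 2: g^T H^(-1) g = sum_i g_i^2 / H_ii
  = (5.1707)^2/13 + (2.7824)^2/14 + (2.944)^2/15 + (-2.5967)^2/12
  = 2.0566 + 0.553 + 0.5778 + 0.5619 = 3.7493
Step 3: Objective decrease = 0.5 * g^T H^(-1) g = 1.8747


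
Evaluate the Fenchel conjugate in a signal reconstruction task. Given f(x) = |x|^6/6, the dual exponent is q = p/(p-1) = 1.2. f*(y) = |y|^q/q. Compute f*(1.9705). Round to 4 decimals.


The conjugate exponent q satisfies 1/p + 1/q = 1.
p = 6, so q = 6/(6 - 1) = 1.2
|y|^q = 1.9705^1.2 = 2.2568
f*(1.9705) = 2.2568 / 1.2 = 1.8807


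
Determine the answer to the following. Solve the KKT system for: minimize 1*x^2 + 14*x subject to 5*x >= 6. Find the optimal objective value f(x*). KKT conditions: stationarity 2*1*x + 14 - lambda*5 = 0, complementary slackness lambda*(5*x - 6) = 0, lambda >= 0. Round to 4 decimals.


Step 1: Try lambda = 0 (constraint inactive).
x_unc = -14/(2*1) = -7.0
Check: 5*-7.0 = -35.0 < 6 -- violated!
Step 2: Constraint must be active: 5*x = 6
x* = 6/5 = 1.2
lambda = (2*1*1.2 + 14)/5 = 3.28
Step 3: Compute optimal value.
f(x*) = 1*1.2^2 + 14*1.2 = 18.24


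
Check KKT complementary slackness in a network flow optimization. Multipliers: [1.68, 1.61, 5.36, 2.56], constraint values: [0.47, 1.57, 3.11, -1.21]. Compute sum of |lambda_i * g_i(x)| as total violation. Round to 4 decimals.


KKT complementary slackness check:
lambda_1 * g_1 = 1.68 * 0.47 = 0.7896
lambda_2 * g_2 = 1.61 * 1.57 = 2.5277
lambda_3 * g_3 = 5.36 * 3.11 = 16.6696
lambda_4 * g_4 = 2.56 * -1.21 = -3.0976
Total violation = 0.7896 + 2.5277 + 16.6696 + 3.0976 = 23.0845


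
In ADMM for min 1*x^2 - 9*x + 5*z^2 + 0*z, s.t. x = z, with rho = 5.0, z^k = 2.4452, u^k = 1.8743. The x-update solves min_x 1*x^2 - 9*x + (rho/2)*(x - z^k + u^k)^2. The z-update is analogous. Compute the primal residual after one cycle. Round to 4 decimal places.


ADMM iteration with rho = 5.0, z^k = 2.4452, u^k = 1.8743
Step 1: x-update.
Minimize 1*x^2 - 9*x + (5.0/2)*(x - 2.4452 + 1.8743)^2
FOC: (2*1 + 5.0)*x = 9 + 5.0*(2.4452 - 1.8743)
x^{k+1} = 1.6935
Step 2: z-update.
Minimize 5*z^2 + 0*z + (5.0/2)*(1.6935 - z + 1.8743)^2
FOC: (2*5 + 5.0)*z = 0 + 5.0*(1.6935 + 1.8743)
z^{k+1} = 1.1893
Step 3: u-update.
u^{k+1} = 1.8743 + 1.6935 - 1.1893 = 2.3785
Step 4: Primal residual = |1.6935 - 1.1893| = 0.5042


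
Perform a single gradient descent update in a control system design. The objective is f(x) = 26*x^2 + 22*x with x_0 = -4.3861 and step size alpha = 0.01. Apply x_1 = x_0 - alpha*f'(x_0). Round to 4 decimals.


We compute the gradient at x_0 and apply the update.
f'(x) = 52*x + 22
f'(-4.3861) = 52*-4.3861 + 22 = -206.0772
x_1 = -4.3861 - 0.01*-206.0772 = -2.3253


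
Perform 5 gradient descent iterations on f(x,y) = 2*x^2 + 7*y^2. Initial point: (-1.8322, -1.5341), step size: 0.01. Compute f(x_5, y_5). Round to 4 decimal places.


Gradient descent on f(x,y) = 2*x^2 + 7*y^2.
Starting point: (-1.8322, -1.5341), alpha = 0.01
Step 1: grad_x = 2*2*-1.8322 = -7.3288, grad_y = 2*7*-1.5341 = -21.4774
  x_1 = -1.8322 - 0.01*-7.3288 = -1.7589
  y_1 = -1.5341 - 0.01*-21.4774 = -1.3193
Step 2: grad_x = 2*2*-1.7589 = -7.0356, grad_y = 2*7*-1.3193 = -18.4706
  x_2 = -1.7589 - 0.01*-7.0356 = -1.6886
  y_2 = -1.3193 - 0.01*-18.4706 = -1.1346
Step 3: grad_x = 2*2*-1.6886 = -6.7542, grad_y = 2*7*-1.1346 = -15.8847
  x_3 = -1.6886 - 0.01*-6.7542 = -1.621
  y_3 = -1.1346 - 0.01*-15.8847 = -0.9758
Step 4: grad_x = 2*2*-1.621 = -6.4841, grad_y = 2*7*-0.9758 = -13.6608
  x_4 = -1.621 - 0.01*-6.4841 = -1.5562
  y_4 = -0.9758 - 0.01*-13.6608 = -0.8392
Step 5: grad_x = 2*2*-1.5562 = -6.2247, grad_y = 2*7*-0.8392 = -11.7483
  x_5 = -1.5562 - 0.01*-6.2247 = -1.4939
  y_5 = -0.8392 - 0.01*-11.7483 = -0.7217
f(-1.4939, -0.7217) = 2*(-1.4939)^2 + 7*(-0.7217)^2 = 8.1094


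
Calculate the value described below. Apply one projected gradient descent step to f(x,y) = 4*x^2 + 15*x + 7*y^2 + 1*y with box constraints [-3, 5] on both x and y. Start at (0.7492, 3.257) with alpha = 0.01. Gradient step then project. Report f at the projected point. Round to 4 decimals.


Step 1: Compute gradient at (0.7492, 3.257).
grad_x = 2*4*0.7492 + 15 = 20.9936
grad_y = 2*7*3.257 + 1 = 46.598
Step 2: Gradient step.
x_raw = 0.7492 - 0.01*20.9936 = 0.5393
y_raw = 3.257 - 0.01*46.598 = 2.791
Step 3: Project onto [-3, 5].
x_proj = clip(0.5393) = 0.5393
y_proj = clip(2.791) = 2.791
Step 4: Evaluate f.
f(0.5393, 2.791) = 66.5718


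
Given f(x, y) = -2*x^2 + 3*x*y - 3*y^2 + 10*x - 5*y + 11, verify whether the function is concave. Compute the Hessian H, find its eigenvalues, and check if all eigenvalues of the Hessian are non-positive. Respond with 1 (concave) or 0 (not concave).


The Hessian of f(x,y) = -2*x^2 + 3*x*y - 3*y^2 + 10*x - 5*y + 11 is:
H = [[-4, 3], [3, -6]]
Trace = -4 - 6 = -10
Determinant = -4*-6 - (3)^2 = 15
Discriminant = (-10)^2 - 4*15 = 40.0
Eigenvalues: lambda_1 = -8.1623, lambda_2 = -1.8377
The function is concave.

1


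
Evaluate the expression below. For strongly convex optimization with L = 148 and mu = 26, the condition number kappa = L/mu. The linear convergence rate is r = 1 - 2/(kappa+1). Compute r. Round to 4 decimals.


Step 1: Compute the condition number.
kappa = L/mu = 148/26 = 5.6923
Step 2: Compute the convergence rate.
r = 1 - 2/(kappa + 1) = 1 - 2*mu/(L + mu) = (L - mu)/(L + mu) = 122/174 = 0.7011


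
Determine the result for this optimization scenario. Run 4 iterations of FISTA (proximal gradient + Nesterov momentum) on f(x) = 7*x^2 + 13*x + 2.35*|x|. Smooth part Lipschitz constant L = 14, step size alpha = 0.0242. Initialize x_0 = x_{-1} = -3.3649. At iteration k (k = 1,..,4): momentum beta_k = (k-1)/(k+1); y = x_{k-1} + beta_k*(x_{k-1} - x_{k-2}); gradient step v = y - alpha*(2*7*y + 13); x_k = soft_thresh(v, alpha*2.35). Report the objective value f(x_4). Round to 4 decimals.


FISTA on f(x) = 7*x^2 + 13*x + 2.35*|x|
L = 14, alpha = 0.0242
Iteration 1: beta = 0.0, y = -3.3649 + 0.0*(-3.3649 + 3.3649) = -3.3649
  grad(y) = -34.1086, v = y - alpha*grad = -2.5395
  prox(v) = soft_thresh(-2.5395, 0.0569) = -2.4826
Iteration 2: beta = 0.3333, y = -2.4826 + 0.3333*(-2.4826 + 3.3649) = -2.1885
  grad(y) = -17.639, v = y - alpha*grad = -1.7616
  prox(v) = soft_thresh(-1.7616, 0.0569) = -1.7048
Iteration 3: beta = 0.5, y = -1.7048 + 0.5*(-1.7048 + 2.4826) = -1.3159
  grad(y) = -5.4219, v = y - alpha*grad = -1.1846
  prox(v) = soft_thresh(-1.1846, 0.0569) = -1.1278
Iteration 4: beta = 0.6, y = -1.1278 + 0.6*(-1.1278 + 1.7048) = -0.7816
  grad(y) = 2.058, v = y - alpha*grad = -0.8314
  prox(v) = soft_thresh(-0.8314, 0.0569) = -0.7745
f(x_4) = 7*(-0.7745)^2 + 13*(-0.7745) + 2.35*|-0.7745| = -4.0495


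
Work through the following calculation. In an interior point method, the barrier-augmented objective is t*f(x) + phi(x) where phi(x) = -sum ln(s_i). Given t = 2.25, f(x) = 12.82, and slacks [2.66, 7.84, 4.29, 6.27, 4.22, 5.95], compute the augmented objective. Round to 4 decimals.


Step 1: Compute log-barrier.
ln values: [0.9783, 2.0592, 1.4563, 1.8358, 1.4398, 1.7834]
phi = -(0.9783 + 2.0592 + 1.4563 + 1.8358 + 1.4398 + 1.7834) = -9.5529
Step 2: Compute augmented objective.
t*f(x) = 2.25*12.82 = 28.845
Total = 28.845 - 9.5529 = 19.2921


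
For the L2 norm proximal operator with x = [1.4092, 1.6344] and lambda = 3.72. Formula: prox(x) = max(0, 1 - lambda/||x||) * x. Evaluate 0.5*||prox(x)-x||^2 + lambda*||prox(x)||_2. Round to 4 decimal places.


Step 1: Compute ||x||.
||x|| = 2.158
Step 2: Compute scaling factor.
scale = max(0, 1 - 3.72/2.158) = 0.0
Step 3: prox(x) = [0.0, 0.0]
||prox(x)|| = 0.0
Step 4: Proximal objective.
0.5*||prox-x||^2 = 2.3286
lambda*||prox|| = 0.0
Total = 2.3286


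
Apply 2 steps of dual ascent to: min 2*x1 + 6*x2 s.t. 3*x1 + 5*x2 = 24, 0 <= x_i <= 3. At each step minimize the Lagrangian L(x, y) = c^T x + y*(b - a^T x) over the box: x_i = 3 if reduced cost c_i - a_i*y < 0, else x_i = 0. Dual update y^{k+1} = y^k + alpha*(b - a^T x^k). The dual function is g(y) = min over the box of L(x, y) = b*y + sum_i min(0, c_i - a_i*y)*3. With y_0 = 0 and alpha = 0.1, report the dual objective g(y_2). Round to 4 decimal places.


Dual ascent for LP: min 2*x1 + 6*x2, 3*x1 + 5*x2 = 24, 0 <= x_i <= 3
Step 1: y^k = 0.0, reduced costs: (2.0, 6.0)
  x^k = (0.0, 0.0), subgradient = b - a^T x = 24.0
  y^{k+1} = 0.0 + 0.1*24.0 = 2.4
Step 2: y^k = 2.4, reduced costs: (-5.2, -6.0)
  x^k = (3.0, 3.0), subgradient = b - a^T x = 0.0
  y^{k+1} = 2.4 + 0.1*0.0 = 2.4
Dual objective at y_2 = 2.4: reduced costs (-5.2, -6.0), box minimizer x = (3.0, 3.0)
g(y_2) = b*y + (c1 - a1*y)*x1 + (c2 - a2*y)*x2 = 24*2.4 + (-5.2)*3.0 + (-6.0)*3.0 = 57.6 - 15.6 - 18.0 = 24.0


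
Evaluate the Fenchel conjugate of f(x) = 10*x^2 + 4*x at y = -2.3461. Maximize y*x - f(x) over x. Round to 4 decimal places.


f*(y) = sup_x {y*x - a*x^2 - b*x} = sup_x {(y-b)*x - a*x^2}
FOC: (y - b) - 2a*x = 0 => x* = (y - b)/(2a)
x* = (-2.3461 - 4)/(2*10) = -0.3173
f*(-2.3461) = (y-b)^2/(4a) = (-2.3461 - 4)^2/(4*10)
= 40.273/40 = 1.0068


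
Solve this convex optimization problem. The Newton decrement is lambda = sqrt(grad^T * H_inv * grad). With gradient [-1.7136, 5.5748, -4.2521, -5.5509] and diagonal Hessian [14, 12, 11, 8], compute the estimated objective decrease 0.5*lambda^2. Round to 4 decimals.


Step 1: H is diagonal, so H^(-1) * g = [-0.1224, 0.4646, -0.3866, -0.6939].
Step 2: g^T H^(-1) g = sum_i g_i^2 / H_ii
  = (-1.7136)^2/14 + (5.5748)^2/12 + (-4.2521)^2/11 + (-5.5509)^2/8
  = 0.2097 + 2.5899 + 1.6437 + 3.8516 = 8.2948
Step 3: Objective decrease = 0.5 * g^T H^(-1) g = 4.1474


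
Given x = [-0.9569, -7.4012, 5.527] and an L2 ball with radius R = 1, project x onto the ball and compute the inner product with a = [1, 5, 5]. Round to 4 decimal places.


Step 1: Compute ||x|| (intermediates to 6 decimals).
||x|| = sqrt((-0.9569)^2 + (-7.4012)^2 + 5.527^2) = 9.286611
Step 2: Project.
Since ||x|| > R, scale = R/||x|| = 1/9.286611 = 0.107682, proj(x) = scale * x
proj(x) = [-0.103041, -0.796976, 0.595158]
Step 3: Dot product.
a^T * proj(x) = 1*(-0.103041) + 5*(-0.796976) + 5*0.595158 = -1.1121


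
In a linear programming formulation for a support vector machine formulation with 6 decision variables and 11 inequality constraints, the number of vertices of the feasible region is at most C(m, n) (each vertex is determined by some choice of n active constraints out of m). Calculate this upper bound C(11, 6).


Each vertex corresponds to some choice of n active constraints out of m, so the number of vertices is at most C(m, n) = m! / (n!(m-n)!).
m = 11, n = 6
Numerator: 11 * 10 * 9 * 8 * 7 * 6
Denominator: 6! = 720
C(11, 6) = 462


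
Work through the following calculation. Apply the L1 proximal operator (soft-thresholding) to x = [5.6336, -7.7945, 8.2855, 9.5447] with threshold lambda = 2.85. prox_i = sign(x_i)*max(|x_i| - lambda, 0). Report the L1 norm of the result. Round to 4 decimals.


Soft-thresholding with lambda = 2.85:
prox(5.6336) = sign(5.6336)*max(|5.6336| - 2.85, 0) = 2.7836
prox(-7.7945) = sign(-7.7945)*max(|-7.7945| - 2.85, 0) = -4.9445
prox(8.2855) = sign(8.2855)*max(|8.2855| - 2.85, 0) = 5.4355
prox(9.5447) = sign(9.5447)*max(|9.5447| - 2.85, 0) = 6.6947
prox(x) = [2.7836, -4.9445, 5.4355, 6.6947]
||prox(x)||_1 = 2.7836 + 4.9445 + 5.4355 + 6.6947 = 19.8583


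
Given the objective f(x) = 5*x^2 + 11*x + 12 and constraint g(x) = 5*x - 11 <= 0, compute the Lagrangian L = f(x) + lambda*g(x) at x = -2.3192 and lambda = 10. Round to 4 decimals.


Step 1: Evaluate f(x).
f(-2.3192) = 5*(-2.3192)^2 + 11*(-2.3192) + 12 = 13.3822
Step 2: Evaluate g(x).
g(-2.3192) = 5*-2.3192 - 11 = -22.596
Step 3: Compute Lagrangian.
L = 13.3822 + 10*-22.596 = -212.5778


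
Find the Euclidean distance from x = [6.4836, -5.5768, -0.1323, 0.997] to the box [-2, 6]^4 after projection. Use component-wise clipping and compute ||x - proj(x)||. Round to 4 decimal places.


Project each component onto [-2, 6].
clip(6.4836) = 6.0, clip(-5.5768) = -2.0, clip(-0.1323) = -0.1323, clip(0.997) = 0.997
Projection = [6.0, -2.0, -0.1323, 0.997]
Squared diffs: [0.2339, 12.7935, 0.0, 0.0]
Distance = sqrt(13.0274) = 3.6093


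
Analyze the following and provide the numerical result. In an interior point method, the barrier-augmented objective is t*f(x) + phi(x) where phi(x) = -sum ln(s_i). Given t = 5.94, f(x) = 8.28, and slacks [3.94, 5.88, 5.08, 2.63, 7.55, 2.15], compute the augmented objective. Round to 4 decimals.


Step 1: Compute log-barrier.
ln values: [1.3712, 1.7716, 1.6253, 0.967, 2.0215, 0.7655]
phi = -(1.3712 + 1.7716 + 1.6253 + 0.967 + 2.0215 + 0.7655) = -8.522
Step 2: Compute augmented objective.
t*f(x) = 5.94*8.28 = 49.1832
Total = 49.1832 - 8.522 = 40.6612


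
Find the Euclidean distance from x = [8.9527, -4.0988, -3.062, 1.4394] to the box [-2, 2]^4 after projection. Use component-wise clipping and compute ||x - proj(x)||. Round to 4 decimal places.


Project each component onto [-2, 2].
clip(8.9527) = 2.0, clip(-4.0988) = -2.0, clip(-3.062) = -2.0, clip(1.4394) = 1.4394
Projection = [2.0, -2.0, -2.0, 1.4394]
Squared diffs: [48.34, 4.405, 1.1278, 0.0]
Distance = sqrt(53.8728) = 7.3398


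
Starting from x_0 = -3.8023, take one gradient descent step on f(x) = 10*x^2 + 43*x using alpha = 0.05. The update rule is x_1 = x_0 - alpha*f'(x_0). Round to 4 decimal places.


We compute the gradient at x_0 and apply the update.
f'(x) = 20*x + 43
f'(-3.8023) = 20*-3.8023 + 43 = -33.046
x_1 = -3.8023 - 0.05*-33.046 = -2.15


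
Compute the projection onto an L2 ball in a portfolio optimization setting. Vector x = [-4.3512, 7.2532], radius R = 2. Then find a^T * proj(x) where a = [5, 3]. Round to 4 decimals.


Step 1: Compute ||x|| (intermediates to 6 decimals).
||x|| = sqrt((-4.3512)^2 + 7.2532^2) = 8.458242
Step 2: Project.
Since ||x|| > R, scale = R/||x|| = 2/8.458242 = 0.236456, proj(x) = scale * x
proj(x) = [-1.028867, 1.715063]
Step 3: Dot product.
a^T * proj(x) = 5*(-1.028867) + 3*1.715063 = 0.0009


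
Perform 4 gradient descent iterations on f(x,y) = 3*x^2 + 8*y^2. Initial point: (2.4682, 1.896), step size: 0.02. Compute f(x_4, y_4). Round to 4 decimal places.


Gradient descent on f(x,y) = 3*x^2 + 8*y^2.
Starting point: (2.4682, 1.896), alpha = 0.02
Step 1: grad_x = 2*3*2.4682 = 14.8092, grad_y = 2*8*1.896 = 30.336
  x_1 = 2.4682 - 0.02*14.8092 = 2.172
  y_1 = 1.896 - 0.02*30.336 = 1.2893
Step 2: grad_x = 2*3*2.172 = 13.0321, grad_y = 2*8*1.2893 = 20.6285
  x_2 = 2.172 - 0.02*13.0321 = 1.9114
  y_2 = 1.2893 - 0.02*20.6285 = 0.8767
Step 3: grad_x = 2*3*1.9114 = 11.4682, grad_y = 2*8*0.8767 = 14.0274
  x_3 = 1.9114 - 0.02*11.4682 = 1.682
  y_3 = 0.8767 - 0.02*14.0274 = 0.5962
Step 4: grad_x = 2*3*1.682 = 10.0921, grad_y = 2*8*0.5962 = 9.5386
  x_4 = 1.682 - 0.02*10.0921 = 1.4802
  y_4 = 0.5962 - 0.02*9.5386 = 0.4054
f(1.4802, 0.4054) = 3*1.4802^2 + 8*0.4054^2 = 7.8874


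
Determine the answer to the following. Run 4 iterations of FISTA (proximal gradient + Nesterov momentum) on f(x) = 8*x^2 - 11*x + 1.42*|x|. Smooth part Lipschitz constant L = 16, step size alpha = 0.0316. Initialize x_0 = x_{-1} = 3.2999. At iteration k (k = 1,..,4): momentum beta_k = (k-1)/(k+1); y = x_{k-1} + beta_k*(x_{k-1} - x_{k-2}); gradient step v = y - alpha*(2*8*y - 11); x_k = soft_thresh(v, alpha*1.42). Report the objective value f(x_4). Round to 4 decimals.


FISTA on f(x) = 8*x^2 - 11*x + 1.42*|x|
L = 16, alpha = 0.0316
Iteration 1: beta = 0.0, y = 3.2999 + 0.0*(3.2999 - 3.2999) = 3.2999
  grad(y) = 41.7984, v = y - alpha*grad = 1.9791
  prox(v) = soft_thresh(1.9791, 0.0449) = 1.9342
Iteration 2: beta = 0.3333, y = 1.9342 + 0.3333*(1.9342 - 3.2999) = 1.479
  grad(y) = 12.6634, v = y - alpha*grad = 1.0788
  prox(v) = soft_thresh(1.0788, 0.0449) = 1.0339
Iteration 3: beta = 0.5, y = 1.0339 + 0.5*(1.0339 - 1.9342) = 0.5838
  grad(y) = -1.6593, v = y - alpha*grad = 0.6362
  prox(v) = soft_thresh(0.6362, 0.0449) = 0.5914
Iteration 4: beta = 0.6, y = 0.5914 + 0.6*(0.5914 - 1.0339) = 0.3258
  grad(y) = -5.787, v = y - alpha*grad = 0.5087
  prox(v) = soft_thresh(0.5087, 0.0449) = 0.4638
f(x_4) = 8*0.4638^2 - 11*0.4638 + 1.42*|0.4638| = -2.7223


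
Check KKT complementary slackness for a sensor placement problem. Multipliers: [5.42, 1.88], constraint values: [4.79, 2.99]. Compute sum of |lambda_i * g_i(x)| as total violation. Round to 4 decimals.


KKT complementary slackness check:
lambda_1 * g_1 = 5.42 * 4.79 = 25.9618
lambda_2 * g_2 = 1.88 * 2.99 = 5.6212
Total violation = 25.9618 + 5.6212 = 31.583


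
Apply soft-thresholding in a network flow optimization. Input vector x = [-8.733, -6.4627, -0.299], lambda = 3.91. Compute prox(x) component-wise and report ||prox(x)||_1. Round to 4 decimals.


Soft-thresholding with lambda = 3.91:
prox(-8.733) = sign(-8.733)*max(|-8.733| - 3.91, 0) = -4.823
prox(-6.4627) = sign(-6.4627)*max(|-6.4627| - 3.91, 0) = -2.5527
prox(-0.299) = sign(-0.299)*max(|-0.299| - 3.91, 0) = 0.0
prox(x) = [-4.823, -2.5527, 0.0]
||prox(x)||_1 = 4.823 + 2.5527 + 0.0 = 7.3757


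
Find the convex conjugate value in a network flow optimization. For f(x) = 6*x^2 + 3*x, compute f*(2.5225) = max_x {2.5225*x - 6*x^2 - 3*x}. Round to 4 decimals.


f*(y) = sup_x {y*x - a*x^2 - b*x} = sup_x {(y-b)*x - a*x^2}
FOC: (y - b) - 2a*x = 0 => x* = (y - b)/(2a)
x* = (2.5225 - 3)/(2*6) = -0.0398
f*(2.5225) = (y-b)^2/(4a) = (2.5225 - 3)^2/(4*6)
= 0.228/24 = 0.0095


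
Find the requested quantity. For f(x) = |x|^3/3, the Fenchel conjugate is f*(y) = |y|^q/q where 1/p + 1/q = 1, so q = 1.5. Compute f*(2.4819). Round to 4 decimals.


The conjugate exponent q satisfies 1/p + 1/q = 1.
p = 3, so q = 3/(3 - 1) = 1.5
|y|^q = 2.4819^1.5 = 3.91
f*(2.4819) = 3.91 / 1.5 = 2.6067


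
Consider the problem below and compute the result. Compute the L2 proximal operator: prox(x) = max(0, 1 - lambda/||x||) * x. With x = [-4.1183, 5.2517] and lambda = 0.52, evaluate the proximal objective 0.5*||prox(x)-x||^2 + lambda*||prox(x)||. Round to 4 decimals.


Step 1: Compute ||x||.
||x|| = 6.6739
Step 2: Compute scaling factor.
scale = max(0, 1 - 0.52/6.6739) = 0.9221
Step 3: prox(x) = [-3.7974, 4.8425]
||prox(x)|| = 6.1539
Step 4: Proximal objective.
0.5*||prox-x||^2 = 0.1352
lambda*||prox|| = 3.2
Total = 3.3352


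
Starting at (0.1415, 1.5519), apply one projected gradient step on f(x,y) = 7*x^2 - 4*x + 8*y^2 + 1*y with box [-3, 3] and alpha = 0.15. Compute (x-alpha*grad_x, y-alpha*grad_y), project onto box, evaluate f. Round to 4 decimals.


Step 1: Compute gradient at (0.1415, 1.5519).
grad_x = 2*7*0.1415 - 4 = -2.019
grad_y = 2*8*1.5519 + 1 = 25.8304
Step 2: Gradient step.
x_raw = 0.1415 - 0.15*-2.019 = 0.4444
y_raw = 1.5519 - 0.15*25.8304 = -2.3227
Step 3: Project onto [-3, 3].
x_proj = clip(0.4444) = 0.4444
y_proj = clip(-2.3227) = -2.3227
Step 4: Evaluate f.
f(0.4444, -2.3227) = 40.4401


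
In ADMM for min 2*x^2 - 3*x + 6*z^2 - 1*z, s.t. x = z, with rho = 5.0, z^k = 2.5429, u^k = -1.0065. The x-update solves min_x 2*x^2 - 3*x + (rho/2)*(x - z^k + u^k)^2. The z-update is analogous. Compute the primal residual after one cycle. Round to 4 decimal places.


ADMM iteration with rho = 5.0, z^k = 2.5429, u^k = -1.0065
Step 1: x-update.
Minimize 2*x^2 - 3*x + (5.0/2)*(x - 2.5429 - 1.0065)^2
FOC: (2*2 + 5.0)*x = 3 + 5.0*(2.5429 + 1.0065)
x^{k+1} = 2.3052
Step 2: z-update.
Minimize 6*z^2 - 1*z + (5.0/2)*(2.3052 - z - 1.0065)^2
FOC: (2*6 + 5.0)*z = 1 + 5.0*(2.3052 - 1.0065)
z^{k+1} = 0.4408
Step 3: u-update.
u^{k+1} = -1.0065 + 2.3052 - 0.4408 = 0.8579
Step 4: Primal residual = |2.3052 - 0.4408| = 1.8644


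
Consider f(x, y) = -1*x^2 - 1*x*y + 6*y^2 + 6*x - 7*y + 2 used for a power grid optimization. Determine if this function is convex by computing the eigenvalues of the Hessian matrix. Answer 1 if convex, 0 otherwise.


The Hessian of f(x,y) = -1*x^2 - 1*x*y + 6*y^2 + 6*x - 7*y + 2 is:
H = [[-2, -1], [-1, 12]]
Trace = -2 + 12 = 10
Determinant = -2*12 - (-1)^2 = -25
Discriminant = (10)^2 - 4*-25 = 200.0
Eigenvalues: lambda_1 = -2.0711, lambda_2 = 12.0711
The function is not convex.

0


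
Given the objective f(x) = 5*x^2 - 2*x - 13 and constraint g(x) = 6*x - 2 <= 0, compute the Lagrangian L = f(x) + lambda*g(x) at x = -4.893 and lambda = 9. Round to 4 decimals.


Step 1: Evaluate f(x).
f(-4.893) = 5*(-4.893)^2 - 2*(-4.893) - 13 = 116.4932
Step 2: Evaluate g(x).
g(-4.893) = 6*-4.893 - 2 = -31.358
Step 3: Compute Lagrangian.
L = 116.4932 + 9*-31.358 = -165.7288


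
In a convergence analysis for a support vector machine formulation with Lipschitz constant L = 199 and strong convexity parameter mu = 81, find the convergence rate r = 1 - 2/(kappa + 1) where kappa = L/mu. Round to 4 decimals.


Step 1: Compute the condition number.
kappa = L/mu = 199/81 = 2.4568
Step 2: Compute the convergence rate.
r = 1 - 2/(kappa + 1) = 1 - 2*mu/(L + mu) = (L - mu)/(L + mu) = 118/280 = 0.4214


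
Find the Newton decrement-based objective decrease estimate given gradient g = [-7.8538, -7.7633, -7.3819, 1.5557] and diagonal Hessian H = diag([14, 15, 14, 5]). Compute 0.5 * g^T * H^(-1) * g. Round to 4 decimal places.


Step 1: H is diagonal, so H^(-1) * g = [-0.561, -0.5176, -0.5273, 0.3111].
Step 2: g^T H^(-1) g = sum_i g_i^2 / H_ii
  = (-7.8538)^2/14 + (-7.7633)^2/15 + (-7.3819)^2/14 + (1.5557)^2/5
  = 4.4059 + 4.0179 + 3.8923 + 0.484 = 12.8001
Step 3: Objective decrease = 0.5 * g^T H^(-1) g = 6.4001


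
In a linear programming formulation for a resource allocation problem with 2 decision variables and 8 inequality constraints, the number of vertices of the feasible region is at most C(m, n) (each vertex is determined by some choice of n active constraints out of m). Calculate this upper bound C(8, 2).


Each vertex corresponds to some choice of n active constraints out of m, so the number of vertices is at most C(m, n) = m! / (n!(m-n)!).
m = 8, n = 2
Numerator: 8 * 7
Denominator: 2! = 2
C(8, 2) = 28


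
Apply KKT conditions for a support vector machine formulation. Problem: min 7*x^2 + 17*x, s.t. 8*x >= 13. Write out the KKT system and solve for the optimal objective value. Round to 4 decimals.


Step 1: Try lambda = 0 (constraint inactive).
x_unc = -17/(2*7) = -1.2143
Check: 8*-1.2143 = -9.7144 < 13 -- violated!
Step 2: Constraint must be active: 8*x = 13
x* = 13/8 = 1.625
lambda = (2*7*1.625 + 17)/8 = 4.9688
Step 3: Compute optimal value.
f(x*) = 7*1.625^2 + 17*1.625 = 46.1094


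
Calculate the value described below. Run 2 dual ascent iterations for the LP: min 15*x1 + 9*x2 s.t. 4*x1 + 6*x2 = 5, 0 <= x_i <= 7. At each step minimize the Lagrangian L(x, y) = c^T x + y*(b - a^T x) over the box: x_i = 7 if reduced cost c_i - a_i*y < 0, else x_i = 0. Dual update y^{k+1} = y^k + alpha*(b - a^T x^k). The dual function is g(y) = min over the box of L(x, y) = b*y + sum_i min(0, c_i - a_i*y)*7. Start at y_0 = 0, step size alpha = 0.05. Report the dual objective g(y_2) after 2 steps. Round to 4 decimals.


Dual ascent for LP: min 15*x1 + 9*x2, 4*x1 + 6*x2 = 5, 0 <= x_i <= 7
Step 1: y^k = 0.0, reduced costs: (15.0, 9.0)
  x^k = (0.0, 0.0), subgradient = b - a^T x = 5.0
  y^{k+1} = 0.0 + 0.05*5.0 = 0.25
Step 2: y^k = 0.25, reduced costs: (14.0, 7.5)
  x^k = (0.0, 0.0), subgradient = b - a^T x = 5.0
  y^{k+1} = 0.25 + 0.05*5.0 = 0.5
Dual objective at y_2 = 0.5: reduced costs (13.0, 6.0), box minimizer x = (0.0, 0.0)
g(y_2) = b*y + (c1 - a1*y)*x1 + (c2 - a2*y)*x2 = 5*0.5 + 13.0*0.0 + 6.0*0.0 = 2.5 + 0.0 + 0.0 = 2.5


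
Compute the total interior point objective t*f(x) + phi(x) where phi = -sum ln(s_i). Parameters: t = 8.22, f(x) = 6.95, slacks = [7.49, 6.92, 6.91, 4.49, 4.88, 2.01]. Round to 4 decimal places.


Step 1: Compute log-barrier.
ln values: [2.0136, 1.9344, 1.933, 1.5019, 1.5851, 0.6981]
phi = -(2.0136 + 1.9344 + 1.933 + 1.5019 + 1.5851 + 0.6981) = -9.6661
Step 2: Compute augmented objective.
t*f(x) = 8.22*6.95 = 57.129
Total = 57.129 - 9.6661 = 47.4629


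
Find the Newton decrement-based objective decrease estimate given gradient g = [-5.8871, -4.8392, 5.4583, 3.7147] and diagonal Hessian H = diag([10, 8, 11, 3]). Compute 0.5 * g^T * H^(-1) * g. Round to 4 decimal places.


Step 1: H is diagonal, so H^(-1) * g = [-0.5887, -0.6049, 0.4962, 1.2382].
Step 2: g^T H^(-1) g = sum_i g_i^2 / H_ii
  = (-5.8871)^2/10 + (-4.8392)^2/8 + (5.4583)^2/11 + (3.7147)^2/3
  = 3.4658 + 2.9272 + 2.7085 + 4.5997 = 13.7012
Step 3: Objective decrease = 0.5 * g^T H^(-1) g = 6.8506


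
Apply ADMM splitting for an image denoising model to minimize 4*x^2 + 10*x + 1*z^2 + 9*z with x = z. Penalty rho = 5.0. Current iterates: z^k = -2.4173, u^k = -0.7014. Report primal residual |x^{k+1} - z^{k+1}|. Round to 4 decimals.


ADMM iteration with rho = 5.0, z^k = -2.4173, u^k = -0.7014
Step 1: x-update.
Minimize 4*x^2 + 10*x + (5.0/2)*(x + 2.4173 - 0.7014)^2
FOC: (2*4 + 5.0)*x = -10 + 5.0*(-2.4173 + 0.7014)
x^{k+1} = -1.4292
Step 2: z-update.
Minimize 1*z^2 + 9*z + (5.0/2)*(-1.4292 - z - 0.7014)^2
FOC: (2*1 + 5.0)*z = -9 + 5.0*(-1.4292 - 0.7014)
z^{k+1} = -2.8076
Step 3: u-update.
u^{k+1} = -0.7014 - 1.4292 + 2.8076 = 0.677
Step 4: Primal residual = |-1.4292 + 2.8076| = 1.3784


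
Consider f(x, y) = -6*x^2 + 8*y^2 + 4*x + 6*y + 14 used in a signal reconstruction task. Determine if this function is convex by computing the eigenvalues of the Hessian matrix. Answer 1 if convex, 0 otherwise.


The Hessian of f(x,y) = -6*x^2 + 8*y^2 + 4*x + 6*y + 14 is:
H = [[-12, 0], [0, 16]]
Trace = -12 + 16 = 4
Determinant = -12*16 - (0)^2 = -192
Discriminant = (4)^2 - 4*-192 = 784.0
Eigenvalues: lambda_1 = -12.0, lambda_2 = 16.0
The function is not convex.

0


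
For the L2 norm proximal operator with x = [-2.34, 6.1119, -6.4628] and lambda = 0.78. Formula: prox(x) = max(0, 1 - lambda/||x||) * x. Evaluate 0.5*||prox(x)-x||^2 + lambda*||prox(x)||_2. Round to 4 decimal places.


Step 1: Compute ||x||.
||x|| = 9.1978
Step 2: Compute scaling factor.
scale = max(0, 1 - 0.78/9.1978) = 0.9152
Step 3: prox(x) = [-2.1416, 5.5936, -5.9147]
||prox(x)|| = 8.4178
Step 4: Proximal objective.
0.5*||prox-x||^2 = 0.3042
lambda*||prox|| = 6.5659
Total = 6.87


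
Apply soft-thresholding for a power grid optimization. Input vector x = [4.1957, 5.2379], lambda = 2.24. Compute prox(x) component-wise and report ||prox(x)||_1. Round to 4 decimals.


Soft-thresholding with lambda = 2.24:
prox(4.1957) = sign(4.1957)*max(|4.1957| - 2.24, 0) = 1.9557
prox(5.2379) = sign(5.2379)*max(|5.2379| - 2.24, 0) = 2.9979
prox(x) = [1.9557, 2.9979]
||prox(x)||_1 = 1.9557 + 2.9979 = 4.9536


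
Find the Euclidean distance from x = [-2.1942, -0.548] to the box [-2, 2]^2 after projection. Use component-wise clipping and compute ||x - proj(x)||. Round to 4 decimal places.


Project each component onto [-2, 2].
clip(-2.1942) = -2.0, clip(-0.548) = -0.548
Projection = [-2.0, -0.548]
Squared diffs: [0.0377, 0.0]
Distance = sqrt(0.0377) = 0.1942


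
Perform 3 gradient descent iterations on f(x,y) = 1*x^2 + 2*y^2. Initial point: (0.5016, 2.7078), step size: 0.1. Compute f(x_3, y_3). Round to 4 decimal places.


Gradient descent on f(x,y) = 1*x^2 + 2*y^2.
Starting point: (0.5016, 2.7078), alpha = 0.1
Step 1: grad_x = 2*1*0.5016 = 1.0032, grad_y = 2*2*2.7078 = 10.8312
  x_1 = 0.5016 - 0.1*1.0032 = 0.4013
  y_1 = 2.7078 - 0.1*10.8312 = 1.6247
Step 2: grad_x = 2*1*0.4013 = 0.8026, grad_y = 2*2*1.6247 = 6.4987
  x_2 = 0.4013 - 0.1*0.8026 = 0.321
  y_2 = 1.6247 - 0.1*6.4987 = 0.9748
Step 3: grad_x = 2*1*0.321 = 0.642, grad_y = 2*2*0.9748 = 3.8992
  x_3 = 0.321 - 0.1*0.642 = 0.2568
  y_3 = 0.9748 - 0.1*3.8992 = 0.5849
f(0.2568, 0.5849) = 1*0.2568^2 + 2*0.5849^2 = 0.7501


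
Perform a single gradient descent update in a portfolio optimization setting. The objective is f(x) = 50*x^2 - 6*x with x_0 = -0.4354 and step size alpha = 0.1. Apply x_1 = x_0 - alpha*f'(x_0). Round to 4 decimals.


We compute the gradient at x_0 and apply the update.
f'(x) = 100*x - 6
f'(-0.4354) = 100*-0.4354 - 6 = -49.54
x_1 = -0.4354 - 0.1*-49.54 = 4.5186


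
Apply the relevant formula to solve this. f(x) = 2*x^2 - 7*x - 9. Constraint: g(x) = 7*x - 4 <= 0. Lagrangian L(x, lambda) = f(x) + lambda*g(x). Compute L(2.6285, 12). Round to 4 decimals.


Step 1: Evaluate f(x).
f(2.6285) = 2*2.6285^2 - 7*2.6285 - 9 = -13.5815
Step 2: Evaluate g(x).
g(2.6285) = 7*2.6285 - 4 = 14.3995
Step 3: Compute Lagrangian.
L = -13.5815 + 12*14.3995 = 159.2125


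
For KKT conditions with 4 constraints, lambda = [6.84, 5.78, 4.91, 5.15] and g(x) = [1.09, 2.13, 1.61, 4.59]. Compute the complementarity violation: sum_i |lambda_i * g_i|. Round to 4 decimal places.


KKT complementary slackness check:
lambda_1 * g_1 = 6.84 * 1.09 = 7.4556
lambda_2 * g_2 = 5.78 * 2.13 = 12.3114
lambda_3 * g_3 = 4.91 * 1.61 = 7.9051
lambda_4 * g_4 = 5.15 * 4.59 = 23.6385
Total violation = 7.4556 + 12.3114 + 7.9051 + 23.6385 = 51.3106


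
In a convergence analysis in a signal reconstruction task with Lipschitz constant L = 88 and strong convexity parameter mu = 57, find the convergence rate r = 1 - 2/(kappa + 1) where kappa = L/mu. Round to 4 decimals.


Step 1: Compute the condition number.
kappa = L/mu = 88/57 = 1.5439
Step 2: Compute the convergence rate.
r = 1 - 2/(kappa + 1) = 1 - 2*mu/(L + mu) = (L - mu)/(L + mu) = 31/145 = 0.2138


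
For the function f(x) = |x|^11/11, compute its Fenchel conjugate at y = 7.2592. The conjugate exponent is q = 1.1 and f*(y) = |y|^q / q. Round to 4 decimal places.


The conjugate exponent q satisfies 1/p + 1/q = 1.
p = 11, so q = 11/(11 - 1) = 1.1
|y|^q = 7.2592^1.1 = 8.8507
f*(7.2592) = 8.8507 / 1.1 = 8.0461


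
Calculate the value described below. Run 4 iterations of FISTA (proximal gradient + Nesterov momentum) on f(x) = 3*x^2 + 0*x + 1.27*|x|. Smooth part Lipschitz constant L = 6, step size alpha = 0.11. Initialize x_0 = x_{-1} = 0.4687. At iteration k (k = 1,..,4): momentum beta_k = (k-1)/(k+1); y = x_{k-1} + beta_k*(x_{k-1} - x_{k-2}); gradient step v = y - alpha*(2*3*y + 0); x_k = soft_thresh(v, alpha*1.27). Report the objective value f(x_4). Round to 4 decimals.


FISTA on f(x) = 3*x^2 + 0*x + 1.27*|x|
L = 6, alpha = 0.11
Iteration 1: beta = 0.0, y = 0.4687 + 0.0*(0.4687 - 0.4687) = 0.4687
  grad(y) = 2.8122, v = y - alpha*grad = 0.1594
  prox(v) = soft_thresh(0.1594, 0.1397) = 0.0197
Iteration 2: beta = 0.3333, y = 0.0197 + 0.3333*(0.0197 - 0.4687) = -0.13
  grad(y) = -0.7801, v = y - alpha*grad = -0.0442
  prox(v) = soft_thresh(-0.0442, 0.1397) = 0.0
Iteration 3: beta = 0.5, y = 0.0 + 0.5*(0.0 - 0.0197) = -0.0098
  grad(y) = -0.059, v = y - alpha*grad = -0.0033
  prox(v) = soft_thresh(-0.0033, 0.1397) = 0.0
Iteration 4: beta = 0.6, y = 0.0 + 0.6*(0.0 - 0.0) = 0.0
  grad(y) = 0.0, v = y - alpha*grad = 0.0
  prox(v) = soft_thresh(0.0, 0.1397) = 0.0
f(x_4) = 3*0.0^2 + 0*0.0 + 1.27*|0.0| = 0.0


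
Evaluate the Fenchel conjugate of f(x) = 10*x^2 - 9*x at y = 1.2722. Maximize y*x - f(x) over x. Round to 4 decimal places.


f*(y) = sup_x {y*x - a*x^2 - b*x} = sup_x {(y-b)*x - a*x^2}
FOC: (y - b) - 2a*x = 0 => x* = (y - b)/(2a)
x* = (1.2722 + 9)/(2*10) = 0.5136
f*(1.2722) = (y-b)^2/(4a) = (1.2722 + 9)^2/(4*10)
= 105.5181/40 = 2.638


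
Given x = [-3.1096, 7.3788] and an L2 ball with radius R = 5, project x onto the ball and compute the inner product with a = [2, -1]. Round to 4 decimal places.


Step 1: Compute ||x|| (intermediates to 6 decimals).
||x|| = sqrt((-3.1096)^2 + 7.3788^2) = 8.007266
Step 2: Project.
Since ||x|| > R, scale = R/||x|| = 5/8.007266 = 0.624433, proj(x) = scale * x
proj(x) = [-1.941737, 4.607566]
Step 3: Dot product.
a^T * proj(x) = 2*(-1.941737) - 1*4.607566 = -8.491


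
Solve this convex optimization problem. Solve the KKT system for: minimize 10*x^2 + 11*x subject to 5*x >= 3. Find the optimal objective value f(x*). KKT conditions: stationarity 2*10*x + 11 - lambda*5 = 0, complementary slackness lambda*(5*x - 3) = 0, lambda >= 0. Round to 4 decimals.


Step 1: Try lambda = 0 (constraint inactive).
x_unc = -11/(2*10) = -0.55
Check: 5*-0.55 = -2.75 < 3 -- violated!
Step 2: Constraint must be active: 5*x = 3
x* = 3/5 = 0.6
lambda = (2*10*0.6 + 11)/5 = 4.6
Step 3: Compute optimal value.
f(x*) = 10*0.6^2 + 11*0.6 = 10.2


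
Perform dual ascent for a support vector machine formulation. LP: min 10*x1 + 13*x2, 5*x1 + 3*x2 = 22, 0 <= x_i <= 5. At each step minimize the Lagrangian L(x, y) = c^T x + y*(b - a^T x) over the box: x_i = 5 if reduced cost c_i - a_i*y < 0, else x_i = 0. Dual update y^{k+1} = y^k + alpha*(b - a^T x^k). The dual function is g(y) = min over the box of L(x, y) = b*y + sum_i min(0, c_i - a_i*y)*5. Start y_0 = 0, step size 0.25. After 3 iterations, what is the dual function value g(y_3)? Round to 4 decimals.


Dual ascent for LP: min 10*x1 + 13*x2, 5*x1 + 3*x2 = 22, 0 <= x_i <= 5
Step 1: y^k = 0.0, reduced costs: (10.0, 13.0)
  x^k = (0.0, 0.0), subgradient = b - a^T x = 22.0
  y^{k+1} = 0.0 + 0.25*22.0 = 5.5
Step 2: y^k = 5.5, reduced costs: (-17.5, -3.5)
  x^k = (5.0, 5.0), subgradient = b - a^T x = -18.0
  y^{k+1} = 5.5 + 0.25*-18.0 = 1.0
Step 3: y^k = 1.0, reduced costs: (5.0, 10.0)
  x^k = (0.0, 0.0), subgradient = b - a^T x = 22.0
  y^{k+1} = 1.0 + 0.25*22.0 = 6.5
Dual objective at y_3 = 6.5: reduced costs (-22.5, -6.5), box minimizer x = (5.0, 5.0)
g(y_3) = b*y + (c1 - a1*y)*x1 + (c2 - a2*y)*x2 = 22*6.5 + (-22.5)*5.0 + (-6.5)*5.0 = 143.0 - 112.5 - 32.5 = -2.0


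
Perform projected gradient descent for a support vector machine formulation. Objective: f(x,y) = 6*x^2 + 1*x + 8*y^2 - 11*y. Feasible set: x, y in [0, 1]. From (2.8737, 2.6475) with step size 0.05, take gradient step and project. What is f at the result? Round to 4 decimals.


Step 1: Compute gradient at (2.8737, 2.6475).
grad_x = 2*6*2.8737 + 1 = 35.4844
grad_y = 2*8*2.6475 - 11 = 31.36
Step 2: Gradient step.
x_raw = 2.8737 - 0.05*35.4844 = 1.0995
y_raw = 2.6475 - 0.05*31.36 = 1.0795
Step 3: Project onto [0, 1].
x_proj = clip(1.0995) = 1.0
y_proj = clip(1.0795) = 1.0
Step 4: Evaluate f.
f(1.0, 1.0) = 4.0


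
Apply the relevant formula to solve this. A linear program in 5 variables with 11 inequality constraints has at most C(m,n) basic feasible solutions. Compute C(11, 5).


Each vertex corresponds to some choice of n active constraints out of m, so the number of vertices is at most C(m, n) = m! / (n!(m-n)!).
m = 11, n = 5
Numerator: 11 * 10 * 9 * 8 * 7
Denominator: 5! = 120
C(11, 5) = 462


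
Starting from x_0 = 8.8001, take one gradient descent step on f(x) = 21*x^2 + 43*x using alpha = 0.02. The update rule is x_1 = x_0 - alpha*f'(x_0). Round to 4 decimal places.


We compute the gradient at x_0 and apply the update.
f'(x) = 42*x + 43
f'(8.8001) = 42*8.8001 + 43 = 412.6042
x_1 = 8.8001 - 0.02*412.6042 = 0.548


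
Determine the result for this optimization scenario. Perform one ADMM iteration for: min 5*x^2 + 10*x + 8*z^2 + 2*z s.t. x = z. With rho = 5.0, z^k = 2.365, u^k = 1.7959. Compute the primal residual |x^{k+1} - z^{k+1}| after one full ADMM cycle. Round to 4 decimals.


ADMM iteration with rho = 5.0, z^k = 2.365, u^k = 1.7959
Step 1: x-update.
Minimize 5*x^2 + 10*x + (5.0/2)*(x - 2.365 + 1.7959)^2
FOC: (2*5 + 5.0)*x = -10 + 5.0*(2.365 - 1.7959)
x^{k+1} = -0.477
Step 2: z-update.
Minimize 8*z^2 + 2*z + (5.0/2)*(-0.477 - z + 1.7959)^2
FOC: (2*8 + 5.0)*z = -2 + 5.0*(-0.477 + 1.7959)
z^{k+1} = 0.2188
Step 3: u-update.
u^{k+1} = 1.7959 - 0.477 - 0.2188 = 1.1001
Step 4: Primal residual = |-0.477 - 0.2188| = 0.6958


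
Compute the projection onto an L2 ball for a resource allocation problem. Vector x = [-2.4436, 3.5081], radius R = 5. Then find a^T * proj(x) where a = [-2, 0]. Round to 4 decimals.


Step 1: Compute ||x|| (intermediates to 6 decimals).
||x|| = sqrt((-2.4436)^2 + 3.5081^2) = 4.275272
Step 2: Project.
Since ||x|| <= R, proj = x (no scaling needed).
proj(x) = [-2.4436, 3.5081]
Step 3: Dot product.
a^T * proj(x) = -2*(-2.4436) + 0*3.5081 = 4.8872


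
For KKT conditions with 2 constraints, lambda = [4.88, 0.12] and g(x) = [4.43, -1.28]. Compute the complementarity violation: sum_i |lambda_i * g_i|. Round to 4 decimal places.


KKT complementary slackness check:
lambda_1 * g_1 = 4.88 * 4.43 = 21.6184
lambda_2 * g_2 = 0.12 * -1.28 = -0.1536
Total violation = 21.6184 + 0.1536 = 21.772


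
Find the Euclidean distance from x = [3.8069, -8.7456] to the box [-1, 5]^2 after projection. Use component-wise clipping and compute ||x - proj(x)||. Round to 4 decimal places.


Project each component onto [-1, 5].
clip(3.8069) = 3.8069, clip(-8.7456) = -1.0
Projection = [3.8069, -1.0]
Squared diffs: [0.0, 59.9943]
Distance = sqrt(59.9943) = 7.7456


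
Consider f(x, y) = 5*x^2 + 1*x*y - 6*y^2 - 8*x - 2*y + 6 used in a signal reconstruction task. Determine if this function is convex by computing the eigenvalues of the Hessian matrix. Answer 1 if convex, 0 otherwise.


The Hessian of f(x,y) = 5*x^2 + 1*x*y - 6*y^2 - 8*x - 2*y + 6 is:
H = [[10, 1], [1, -12]]
Trace = 10 - 12 = -2
Determinant = 10*-12 - (1)^2 = -121
Discriminant = (-2)^2 - 4*-121 = 488.0
Eigenvalues: lambda_1 = -12.0454, lambda_2 = 10.0454
The function is not convex.

0


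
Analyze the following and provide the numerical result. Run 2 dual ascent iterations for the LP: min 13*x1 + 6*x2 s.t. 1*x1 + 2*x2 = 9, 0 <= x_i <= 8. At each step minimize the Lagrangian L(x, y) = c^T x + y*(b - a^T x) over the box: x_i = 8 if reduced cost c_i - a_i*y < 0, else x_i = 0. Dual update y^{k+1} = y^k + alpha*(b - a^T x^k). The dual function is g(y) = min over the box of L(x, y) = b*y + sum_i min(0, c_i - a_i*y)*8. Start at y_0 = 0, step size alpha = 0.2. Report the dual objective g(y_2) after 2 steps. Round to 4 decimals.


Dual ascent for LP: min 13*x1 + 6*x2, 1*x1 + 2*x2 = 9, 0 <= x_i <= 8
Step 1: y^k = 0.0, reduced costs: (13.0, 6.0)
  x^k = (0.0, 0.0), subgradient = b - a^T x = 9.0
  y^{k+1} = 0.0 + 0.2*9.0 = 1.8
Step 2: y^k = 1.8, reduced costs: (11.2, 2.4)
  x^k = (0.0, 0.0), subgradient = b - a^T x = 9.0
  y^{k+1} = 1.8 + 0.2*9.0 = 3.6
Dual objective at y_2 = 3.6: reduced costs (9.4, -1.2), box minimizer x = (0.0, 8.0)
g(y_2) = b*y + (c1 - a1*y)*x1 + (c2 - a2*y)*x2 = 9*3.6 + 9.4*0.0 + (-1.2)*8.0 = 32.4 + 0.0 - 9.6 = 22.8


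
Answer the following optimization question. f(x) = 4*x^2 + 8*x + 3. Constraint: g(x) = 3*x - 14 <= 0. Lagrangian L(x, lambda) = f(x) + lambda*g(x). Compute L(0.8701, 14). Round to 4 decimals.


Step 1: Evaluate f(x).
f(0.8701) = 4*0.8701^2 + 8*0.8701 + 3 = 12.9891
Step 2: Evaluate g(x).
g(0.8701) = 3*0.8701 - 14 = -11.3897
Step 3: Compute Lagrangian.
L = 12.9891 + 14*-11.3897 = -146.4667
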